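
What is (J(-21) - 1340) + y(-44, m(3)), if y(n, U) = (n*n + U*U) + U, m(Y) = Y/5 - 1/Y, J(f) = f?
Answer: 129451/225 ≈ 575.34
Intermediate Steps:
m(Y) = -1/Y + Y/5 (m(Y) = Y*(⅕) - 1/Y = Y/5 - 1/Y = -1/Y + Y/5)
y(n, U) = U + U² + n² (y(n, U) = (n² + U²) + U = (U² + n²) + U = U + U² + n²)
(J(-21) - 1340) + y(-44, m(3)) = (-21 - 1340) + ((-1/3 + (⅕)*3) + (-1/3 + (⅕)*3)² + (-44)²) = -1361 + ((-1*⅓ + ⅗) + (-1*⅓ + ⅗)² + 1936) = -1361 + ((-⅓ + ⅗) + (-⅓ + ⅗)² + 1936) = -1361 + (4/15 + (4/15)² + 1936) = -1361 + (4/15 + 16/225 + 1936) = -1361 + 435676/225 = 129451/225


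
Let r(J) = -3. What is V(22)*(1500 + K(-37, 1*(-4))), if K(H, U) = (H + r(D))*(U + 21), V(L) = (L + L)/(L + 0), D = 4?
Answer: 1640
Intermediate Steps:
V(L) = 2 (V(L) = (2*L)/L = 2)
K(H, U) = (-3 + H)*(21 + U) (K(H, U) = (H - 3)*(U + 21) = (-3 + H)*(21 + U))
V(22)*(1500 + K(-37, 1*(-4))) = 2*(1500 + (-63 - 3*(-4) + 21*(-37) - 37*(-4))) = 2*(1500 + (-63 - 3*(-4) - 777 - 37*(-4))) = 2*(1500 + (-63 + 12 - 777 + 148)) = 2*(1500 - 680) = 2*820 = 1640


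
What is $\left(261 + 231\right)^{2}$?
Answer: $242064$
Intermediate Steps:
$\left(261 + 231\right)^{2} = 492^{2} = 242064$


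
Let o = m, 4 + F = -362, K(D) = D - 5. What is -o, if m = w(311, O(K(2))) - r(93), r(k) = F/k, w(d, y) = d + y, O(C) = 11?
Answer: -10104/31 ≈ -325.94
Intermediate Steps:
K(D) = -5 + D
F = -366 (F = -4 - 362 = -366)
r(k) = -366/k
m = 10104/31 (m = (311 + 11) - (-366)/93 = 322 - (-366)/93 = 322 - 1*(-122/31) = 322 + 122/31 = 10104/31 ≈ 325.94)
o = 10104/31 ≈ 325.94
-o = -1*10104/31 = -10104/31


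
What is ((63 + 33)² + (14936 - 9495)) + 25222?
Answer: 39879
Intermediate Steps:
((63 + 33)² + (14936 - 9495)) + 25222 = (96² + 5441) + 25222 = (9216 + 5441) + 25222 = 14657 + 25222 = 39879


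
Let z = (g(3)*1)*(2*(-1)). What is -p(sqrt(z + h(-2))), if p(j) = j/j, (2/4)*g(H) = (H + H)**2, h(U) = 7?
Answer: -1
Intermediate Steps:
g(H) = 8*H**2 (g(H) = 2*(H + H)**2 = 2*(2*H)**2 = 2*(4*H**2) = 8*H**2)
z = -144 (z = ((8*3**2)*1)*(2*(-1)) = ((8*9)*1)*(-2) = (72*1)*(-2) = 72*(-2) = -144)
p(j) = 1
-p(sqrt(z + h(-2))) = -1*1 = -1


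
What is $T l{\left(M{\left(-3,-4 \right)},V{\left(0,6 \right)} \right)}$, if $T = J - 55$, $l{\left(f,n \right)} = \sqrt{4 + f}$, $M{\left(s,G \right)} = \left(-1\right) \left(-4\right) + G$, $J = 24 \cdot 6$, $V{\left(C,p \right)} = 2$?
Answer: $178$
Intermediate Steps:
$J = 144$
$M{\left(s,G \right)} = 4 + G$
$T = 89$ ($T = 144 - 55 = 89$)
$T l{\left(M{\left(-3,-4 \right)},V{\left(0,6 \right)} \right)} = 89 \sqrt{4 + \left(4 - 4\right)} = 89 \sqrt{4 + 0} = 89 \sqrt{4} = 89 \cdot 2 = 178$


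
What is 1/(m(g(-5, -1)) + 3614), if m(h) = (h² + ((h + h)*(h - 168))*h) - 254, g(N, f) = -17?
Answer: -1/103281 ≈ -9.6823e-6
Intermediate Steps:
m(h) = -254 + h² + 2*h²*(-168 + h) (m(h) = (h² + ((2*h)*(-168 + h))*h) - 254 = (h² + (2*h*(-168 + h))*h) - 254 = (h² + 2*h²*(-168 + h)) - 254 = -254 + h² + 2*h²*(-168 + h))
1/(m(g(-5, -1)) + 3614) = 1/((-254 - 335*(-17)² + 2*(-17)³) + 3614) = 1/((-254 - 335*289 + 2*(-4913)) + 3614) = 1/((-254 - 96815 - 9826) + 3614) = 1/(-106895 + 3614) = 1/(-103281) = -1/103281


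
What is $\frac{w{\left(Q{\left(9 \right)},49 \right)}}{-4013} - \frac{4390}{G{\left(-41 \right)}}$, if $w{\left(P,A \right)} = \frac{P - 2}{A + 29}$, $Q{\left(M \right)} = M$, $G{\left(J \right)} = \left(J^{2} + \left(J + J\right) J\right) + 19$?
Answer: $- \frac{687083447}{792238434} \approx -0.86727$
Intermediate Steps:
$G{\left(J \right)} = 19 + 3 J^{2}$ ($G{\left(J \right)} = \left(J^{2} + 2 J J\right) + 19 = \left(J^{2} + 2 J^{2}\right) + 19 = 3 J^{2} + 19 = 19 + 3 J^{2}$)
$w{\left(P,A \right)} = \frac{-2 + P}{29 + A}$
$\frac{w{\left(Q{\left(9 \right)},49 \right)}}{-4013} - \frac{4390}{G{\left(-41 \right)}} = \frac{\frac{1}{29 + 49} \left(-2 + 9\right)}{-4013} - \frac{4390}{19 + 3 \left(-41\right)^{2}} = \frac{1}{78} \cdot 7 \left(- \frac{1}{4013}\right) - \frac{4390}{19 + 3 \cdot 1681} = \frac{1}{78} \cdot 7 \left(- \frac{1}{4013}\right) - \frac{4390}{19 + 5043} = \frac{7}{78} \left(- \frac{1}{4013}\right) - \frac{4390}{5062} = - \frac{7}{313014} - \frac{2195}{2531} = - \frac{687083447}{792238434}$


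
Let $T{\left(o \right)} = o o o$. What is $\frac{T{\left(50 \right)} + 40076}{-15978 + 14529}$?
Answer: $- \frac{165076}{1449} \approx -113.92$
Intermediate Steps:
$T{\left(o \right)} = o^{3}$ ($T{\left(o \right)} = o^{2} o = o^{3}$)
$\frac{T{\left(50 \right)} + 40076}{-15978 + 14529} = \frac{50^{3} + 40076}{-15978 + 14529} = \frac{125000 + 40076}{-1449} = 165076 \left(- \frac{1}{1449}\right) = - \frac{165076}{1449}$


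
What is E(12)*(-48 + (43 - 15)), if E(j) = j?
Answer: -240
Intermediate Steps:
E(12)*(-48 + (43 - 15)) = 12*(-48 + (43 - 15)) = 12*(-48 + 28) = 12*(-20) = -240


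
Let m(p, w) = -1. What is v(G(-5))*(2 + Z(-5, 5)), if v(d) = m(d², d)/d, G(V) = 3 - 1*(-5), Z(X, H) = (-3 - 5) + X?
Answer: 11/8 ≈ 1.3750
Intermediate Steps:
Z(X, H) = -8 + X
G(V) = 8 (G(V) = 3 + 5 = 8)
v(d) = -1/d
v(G(-5))*(2 + Z(-5, 5)) = (-1/8)*(2 + (-8 - 5)) = (-1*⅛)*(2 - 13) = -⅛*(-11) = 11/8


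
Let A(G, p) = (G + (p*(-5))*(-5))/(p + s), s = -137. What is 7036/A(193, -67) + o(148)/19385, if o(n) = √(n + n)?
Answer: 239224/247 + 2*√74/19385 ≈ 968.52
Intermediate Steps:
A(G, p) = (G + 25*p)/(-137 + p) (A(G, p) = (G + (p*(-5))*(-5))/(p - 137) = (G - 5*p*(-5))/(-137 + p) = (G + 25*p)/(-137 + p))
o(n) = √2*√n (o(n) = √(2*n) = √2*√n)
7036/A(193, -67) + o(148)/19385 = 7036/(((193 + 25*(-67))/(-137 - 67))) + (√2*√148)/19385 = 7036/(((193 - 1675)/(-204))) + (√2*(2*√37))*(1/19385) = 7036/((-1/204*(-1482))) + (2*√74)*(1/19385) = 7036/(247/34) + 2*√74/19385 = 7036*(34/247) + 2*√74/19385 = 239224/247 + 2*√74/19385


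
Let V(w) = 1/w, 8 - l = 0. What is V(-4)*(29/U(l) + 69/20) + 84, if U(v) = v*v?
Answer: 106271/1280 ≈ 83.024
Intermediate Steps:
l = 8 (l = 8 - 1*0 = 8 + 0 = 8)
U(v) = v²
V(-4)*(29/U(l) + 69/20) + 84 = (29/(8²) + 69/20)/(-4) + 84 = -(29/64 + 69*(1/20))/4 + 84 = -(29*(1/64) + 69/20)/4 + 84 = -(29/64 + 69/20)/4 + 84 = -¼*1249/320 + 84 = -1249/1280 + 84 = 106271/1280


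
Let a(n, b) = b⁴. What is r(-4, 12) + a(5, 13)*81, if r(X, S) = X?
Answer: 2313437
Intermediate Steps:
r(-4, 12) + a(5, 13)*81 = -4 + 13⁴*81 = -4 + 28561*81 = -4 + 2313441 = 2313437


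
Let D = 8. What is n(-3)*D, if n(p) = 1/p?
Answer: -8/3 ≈ -2.6667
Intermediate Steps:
n(-3)*D = 8/(-3) = -1/3*8 = -8/3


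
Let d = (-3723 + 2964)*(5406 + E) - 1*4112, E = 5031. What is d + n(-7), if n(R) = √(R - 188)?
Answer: -7925795 + I*√195 ≈ -7.9258e+6 + 13.964*I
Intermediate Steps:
n(R) = √(-188 + R)
d = -7925795 (d = (-3723 + 2964)*(5406 + 5031) - 1*4112 = -759*10437 - 4112 = -7921683 - 4112 = -7925795)
d + n(-7) = -7925795 + √(-188 - 7) = -7925795 + √(-195) = -7925795 + I*√195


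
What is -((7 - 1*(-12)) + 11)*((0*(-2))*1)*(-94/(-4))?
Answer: 0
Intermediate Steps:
-((7 - 1*(-12)) + 11)*((0*(-2))*1)*(-94/(-4)) = -((7 + 12) + 11)*(0*1)*(-94*(-¼)) = -(19 + 11)*0*47/2 = -30*0*47/2 = -0*47/2 = -1*0 = 0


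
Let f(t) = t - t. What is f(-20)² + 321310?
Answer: 321310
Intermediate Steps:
f(t) = 0
f(-20)² + 321310 = 0² + 321310 = 0 + 321310 = 321310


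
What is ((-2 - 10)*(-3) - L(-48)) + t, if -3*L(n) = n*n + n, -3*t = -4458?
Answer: 2274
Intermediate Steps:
t = 1486 (t = -⅓*(-4458) = 1486)
L(n) = -n/3 - n²/3 (L(n) = -(n*n + n)/3 = -(n² + n)/3 = -(n + n²)/3 = -n/3 - n²/3)
((-2 - 10)*(-3) - L(-48)) + t = ((-2 - 10)*(-3) - (-1)*(-48)*(1 - 48)/3) + 1486 = (-12*(-3) - (-1)*(-48)*(-47)/3) + 1486 = (36 - 1*(-752)) + 1486 = (36 + 752) + 1486 = 788 + 1486 = 2274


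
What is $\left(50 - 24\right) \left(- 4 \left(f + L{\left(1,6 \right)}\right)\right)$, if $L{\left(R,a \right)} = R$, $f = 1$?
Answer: $-208$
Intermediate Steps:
$\left(50 - 24\right) \left(- 4 \left(f + L{\left(1,6 \right)}\right)\right) = \left(50 - 24\right) \left(- 4 \left(1 + 1\right)\right) = 26 \left(\left(-4\right) 2\right) = 26 \left(-8\right) = -208$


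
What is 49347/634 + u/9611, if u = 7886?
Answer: 479273741/6093374 ≈ 78.655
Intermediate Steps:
49347/634 + u/9611 = 49347/634 + 7886/9611 = 479273741/6093374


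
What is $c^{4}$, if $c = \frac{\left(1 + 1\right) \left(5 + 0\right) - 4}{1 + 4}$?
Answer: $\frac{1296}{625} \approx 2.0736$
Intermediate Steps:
$c = \frac{6}{5}$ ($c = \frac{2 \cdot 5 - 4}{5} = \left(10 - 4\right) \frac{1}{5} = 6 \cdot \frac{1}{5} = \frac{6}{5} \approx 1.2$)
$c^{4} = \left(\frac{6}{5}\right)^{4} = \frac{1296}{625}$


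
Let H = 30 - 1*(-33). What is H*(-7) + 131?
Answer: -310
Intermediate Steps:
H = 63 (H = 30 + 33 = 63)
H*(-7) + 131 = 63*(-7) + 131 = -441 + 131 = -310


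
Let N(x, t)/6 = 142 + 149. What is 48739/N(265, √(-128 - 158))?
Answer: 48739/1746 ≈ 27.915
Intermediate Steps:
N(x, t) = 1746 (N(x, t) = 6*(142 + 149) = 6*291 = 1746)
48739/N(265, √(-128 - 158)) = 48739/1746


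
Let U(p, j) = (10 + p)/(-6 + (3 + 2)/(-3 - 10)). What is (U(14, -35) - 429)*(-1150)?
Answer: 41306850/83 ≈ 4.9767e+5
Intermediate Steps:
U(p, j) = -130/83 - 13*p/83 (U(p, j) = (10 + p)/(-6 + 5/(-13)) = (10 + p)/(-6 + 5*(-1/13)) = (10 + p)/(-6 - 5/13) = (10 + p)/(-83/13) = (10 + p)*(-13/83) = -130/83 - 13*p/83)
(U(14, -35) - 429)*(-1150) = ((-130/83 - 13/83*14) - 429)*(-1150) = ((-130/83 - 182/83) - 429)*(-1150) = (-312/83 - 429)*(-1150) = -35919/83*(-1150) = 41306850/83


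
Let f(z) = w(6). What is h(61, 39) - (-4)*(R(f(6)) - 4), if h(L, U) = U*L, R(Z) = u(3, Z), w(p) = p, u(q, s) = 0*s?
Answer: 2363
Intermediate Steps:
u(q, s) = 0
f(z) = 6
R(Z) = 0
h(L, U) = L*U
h(61, 39) - (-4)*(R(f(6)) - 4) = 61*39 - (-4)*(0 - 4) = 2379 - (-4)*(-4) = 2379 - 1*16 = 2379 - 16 = 2363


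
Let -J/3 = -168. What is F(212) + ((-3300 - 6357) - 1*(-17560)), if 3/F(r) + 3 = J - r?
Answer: 2283970/289 ≈ 7903.0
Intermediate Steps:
J = 504 (J = -3*(-168) = 504)
F(r) = 3/(501 - r) (F(r) = 3/(-3 + (504 - r)) = 3/(501 - r))
F(212) + ((-3300 - 6357) - 1*(-17560)) = -3/(-501 + 212) + ((-3300 - 6357) - 1*(-17560)) = -3/(-289) + (-9657 + 17560) = -3*(-1/289) + 7903 = 3/289 + 7903 = 2283970/289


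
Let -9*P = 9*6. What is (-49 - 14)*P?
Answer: 378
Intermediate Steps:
P = -6 ≈ -6.0000
(-49 - 14)*P = (-49 - 14)*(-6) = -63*(-6) = 378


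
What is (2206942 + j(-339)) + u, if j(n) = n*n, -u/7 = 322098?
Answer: 67177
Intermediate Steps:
u = -2254686 (u = -7*322098 = -2254686)
j(n) = n²
(2206942 + j(-339)) + u = (2206942 + (-339)²) - 2254686 = (2206942 + 114921) - 2254686 = 2321863 - 2254686 = 67177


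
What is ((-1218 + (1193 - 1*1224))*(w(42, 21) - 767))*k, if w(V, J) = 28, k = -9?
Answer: -8307099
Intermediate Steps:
((-1218 + (1193 - 1*1224))*(w(42, 21) - 767))*k = ((-1218 + (1193 - 1*1224))*(28 - 767))*(-9) = ((-1218 + (1193 - 1224))*(-739))*(-9) = ((-1218 - 31)*(-739))*(-9) = -1249*(-739)*(-9) = 923011*(-9) = -8307099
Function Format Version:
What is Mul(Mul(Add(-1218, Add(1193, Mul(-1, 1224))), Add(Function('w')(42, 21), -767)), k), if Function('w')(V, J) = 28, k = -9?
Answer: -8307099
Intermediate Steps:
Mul(Mul(Add(-1218, Add(1193, Mul(-1, 1224))), Add(Function('w')(42, 21), -767)), k) = Mul(Mul(Add(-1218, Add(1193, Mul(-1, 1224))), Add(28, -767)), -9) = Mul(Mul(Add(-1218, Add(1193, -1224)), -739), -9) = Mul(Mul(Add(-1218, -31), -739), -9) = Mul(Mul(-1249, -739), -9) = Mul(923011, -9) = -8307099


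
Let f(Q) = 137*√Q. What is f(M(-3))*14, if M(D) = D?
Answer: 1918*I*√3 ≈ 3322.1*I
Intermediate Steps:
f(M(-3))*14 = (137*√(-3))*14 = (137*(I*√3))*14 = (137*I*√3)*14 = 1918*I*√3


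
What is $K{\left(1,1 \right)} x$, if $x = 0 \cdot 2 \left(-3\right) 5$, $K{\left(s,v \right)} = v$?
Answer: $0$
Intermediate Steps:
$x = 0$ ($x = 0 \left(-3\right) 5 = 0 \cdot 5 = 0$)
$K{\left(1,1 \right)} x = 1 \cdot 0 = 0$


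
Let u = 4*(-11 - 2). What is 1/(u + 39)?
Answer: -1/13 ≈ -0.076923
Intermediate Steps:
u = -52 (u = 4*(-13) = -52)
1/(u + 39) = 1/(-52 + 39) = 1/(-13) = -1/13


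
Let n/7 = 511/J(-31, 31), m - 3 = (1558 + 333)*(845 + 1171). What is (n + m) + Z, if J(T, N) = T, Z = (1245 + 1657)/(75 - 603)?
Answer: 31198538347/8184 ≈ 3.8121e+6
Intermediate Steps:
Z = -1451/264 (Z = 2902/(-528) = 2902*(-1/528) = -1451/264 ≈ -5.4962)
m = 3812259 (m = 3 + (1558 + 333)*(845 + 1171) = 3 + 1891*2016 = 3 + 3812256 = 3812259)
n = -3577/31 (n = 7*(511/(-31)) = 7*(511*(-1/31)) = 7*(-511/31) = -3577/31 ≈ -115.39)
(n + m) + Z = (-3577/31 + 3812259) - 1451/264 = 118176452/31 - 1451/264 = 31198538347/8184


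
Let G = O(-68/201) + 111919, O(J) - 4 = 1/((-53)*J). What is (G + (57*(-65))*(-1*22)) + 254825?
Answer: 1615522033/3604 ≈ 4.4826e+5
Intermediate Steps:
O(J) = 4 - 1/(53*J) (O(J) = 4 + 1/((-53)*J) = 4 - 1/(53*J))
G = 403370693/3604 (G = (4 - 1/(53*((-68/201)))) + 111919 = (4 - 1/(53*((-68*1/201)))) + 111919 = (4 - 1/(53*(-68/201))) + 111919 = (4 - 1/53*(-201/68)) + 111919 = (4 + 201/3604) + 111919 = 14617/3604 + 111919 = 403370693/3604 ≈ 1.1192e+5)
(G + (57*(-65))*(-1*22)) + 254825 = (403370693/3604 + (57*(-65))*(-1*22)) + 254825 = (403370693/3604 - 3705*(-22)) + 254825 = (403370693/3604 + 81510) + 254825 = 697132733/3604 + 254825 = 1615522033/3604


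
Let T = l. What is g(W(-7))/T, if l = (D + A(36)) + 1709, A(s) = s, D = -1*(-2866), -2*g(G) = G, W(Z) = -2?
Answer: 1/4611 ≈ 0.00021687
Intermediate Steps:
g(G) = -G/2
D = 2866
l = 4611 (l = (2866 + 36) + 1709 = 2902 + 1709 = 4611)
T = 4611
g(W(-7))/T = -1/2*(-2)/4611 = 1*(1/4611) = 1/4611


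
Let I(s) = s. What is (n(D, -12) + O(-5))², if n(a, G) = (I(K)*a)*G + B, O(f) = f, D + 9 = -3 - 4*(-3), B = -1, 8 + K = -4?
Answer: 36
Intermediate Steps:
K = -12 (K = -8 - 4 = -12)
D = 0 (D = -9 + (-3 - 4*(-3)) = -9 + (-3 + 12) = -9 + 9 = 0)
n(a, G) = -1 - 12*G*a (n(a, G) = (-12*a)*G - 1 = -12*G*a - 1 = -1 - 12*G*a)
(n(D, -12) + O(-5))² = ((-1 - 12*(-12)*0) - 5)² = ((-1 + 0) - 5)² = (-1 - 5)² = (-6)² = 36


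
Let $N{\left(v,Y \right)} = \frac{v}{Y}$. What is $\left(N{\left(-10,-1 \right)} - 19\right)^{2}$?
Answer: $81$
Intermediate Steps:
$\left(N{\left(-10,-1 \right)} - 19\right)^{2} = \left(- \frac{10}{-1} - 19\right)^{2} = \left(\left(-10\right) \left(-1\right) - 19\right)^{2} = \left(10 - 19\right)^{2} = \left(-9\right)^{2} = 81$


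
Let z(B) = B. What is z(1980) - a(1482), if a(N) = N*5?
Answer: -5430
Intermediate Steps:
a(N) = 5*N
z(1980) - a(1482) = 1980 - 5*1482 = 1980 - 1*7410 = 1980 - 7410 = -5430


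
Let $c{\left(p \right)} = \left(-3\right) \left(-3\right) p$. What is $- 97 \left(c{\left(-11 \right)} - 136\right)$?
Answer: $22795$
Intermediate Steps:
$c{\left(p \right)} = 9 p$
$- 97 \left(c{\left(-11 \right)} - 136\right) = - 97 \left(9 \left(-11\right) - 136\right) = - 97 \left(-99 - 136\right) = \left(-97\right) \left(-235\right) = 22795$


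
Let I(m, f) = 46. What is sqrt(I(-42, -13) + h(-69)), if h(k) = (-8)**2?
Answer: sqrt(110) ≈ 10.488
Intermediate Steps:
h(k) = 64
sqrt(I(-42, -13) + h(-69)) = sqrt(46 + 64) = sqrt(110)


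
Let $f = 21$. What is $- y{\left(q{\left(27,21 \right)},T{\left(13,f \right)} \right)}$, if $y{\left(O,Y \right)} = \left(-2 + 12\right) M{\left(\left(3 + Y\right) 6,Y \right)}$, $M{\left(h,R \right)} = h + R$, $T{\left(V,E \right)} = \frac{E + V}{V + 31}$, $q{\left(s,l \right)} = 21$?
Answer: $- \frac{2575}{11} \approx -234.09$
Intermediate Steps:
$T{\left(V,E \right)} = \frac{E + V}{31 + V}$
$M{\left(h,R \right)} = R + h$
$y{\left(O,Y \right)} = 180 + 70 Y$ ($y{\left(O,Y \right)} = \left(-2 + 12\right) \left(Y + \left(3 + Y\right) 6\right) = 10 \left(Y + \left(18 + 6 Y\right)\right) = 10 \left(18 + 7 Y\right) = 180 + 70 Y$)
$- y{\left(q{\left(27,21 \right)},T{\left(13,f \right)} \right)} = - (180 + 70 \frac{21 + 13}{31 + 13}) = - (180 + 70 \cdot \frac{1}{44} \cdot 34) = - (180 + 70 \cdot \frac{17}{22}) = - (180 + \frac{595}{11}) = \left(-1\right) \frac{2575}{11} = - \frac{2575}{11}$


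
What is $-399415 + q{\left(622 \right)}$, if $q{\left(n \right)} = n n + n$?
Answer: $-11909$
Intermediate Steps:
$q{\left(n \right)} = n + n^{2}$ ($q{\left(n \right)} = n^{2} + n = n + n^{2}$)
$-399415 + q{\left(622 \right)} = -399415 + 622 \left(1 + 622\right) = -399415 + 622 \cdot 623 = -399415 + 387506 = -11909$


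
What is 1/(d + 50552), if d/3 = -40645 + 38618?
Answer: 1/44471 ≈ 2.2487e-5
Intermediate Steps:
d = -6081 (d = 3*(-40645 + 38618) = 3*(-2027) = -6081)
1/(d + 50552) = 1/(-6081 + 50552) = 1/44471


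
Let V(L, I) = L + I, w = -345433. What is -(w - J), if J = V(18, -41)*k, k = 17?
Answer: 345042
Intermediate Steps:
V(L, I) = I + L
J = -391 (J = (-41 + 18)*17 = -23*17 = -391)
-(w - J) = -(-345433 - 1*(-391)) = -(-345433 + 391) = -1*(-345042) = 345042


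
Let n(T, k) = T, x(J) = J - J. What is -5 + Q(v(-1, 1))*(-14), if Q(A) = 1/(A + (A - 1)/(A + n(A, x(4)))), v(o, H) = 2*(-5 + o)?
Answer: -1039/275 ≈ -3.7782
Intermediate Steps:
x(J) = 0
v(o, H) = -10 + 2*o
Q(A) = 1/(A + (-1 + A)/(2*A)) (Q(A) = 1/(A + (A - 1)/(A + A)) = 1/(A + (-1 + A)/((2*A))) = 1/(A + (-1 + A)*(1/(2*A))) = 1/(A + (-1 + A)/(2*A)))
-5 + Q(v(-1, 1))*(-14) = -5 + (2*(-10 + 2*(-1))/(-1 + (-10 + 2*(-1)) + 2*(-10 + 2*(-1))²))*(-14) = -5 + (2*(-10 - 2)/(-1 + (-10 - 2) + 2*(-10 - 2)²))*(-14) = -5 + (2*(-12)/(-1 - 12 + 2*(-12)²))*(-14) = -5 + (2*(-12)/(-1 - 12 + 2*144))*(-14) = -5 + (2*(-12)/(-1 - 12 + 288))*(-14) = -5 + (2*(-12)/275)*(-14) = -5 + (2*(-12)*(1/275))*(-14) = -5 - 24/275*(-14) = -5 + 336/275 = -1039/275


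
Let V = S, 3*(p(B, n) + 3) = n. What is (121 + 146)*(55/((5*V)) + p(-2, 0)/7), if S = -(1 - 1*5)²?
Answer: -33375/112 ≈ -297.99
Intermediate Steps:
p(B, n) = -3 + n/3
S = -16 (S = -(1 - 5)² = -1*(-4)² = -1*16 = -16)
V = -16
(121 + 146)*(55/((5*V)) + p(-2, 0)/7) = (121 + 146)*(55/((5*(-16))) + (-3 + (⅓)*0)/7) = 267*(55/(-80) + (-3 + 0)*(⅐)) = 267*(55*(-1/80) - 3*⅐) = 267*(-11/16 - 3/7) = 267*(-125/112) = -33375/112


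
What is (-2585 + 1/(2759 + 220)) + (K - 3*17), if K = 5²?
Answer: -7778168/2979 ≈ -2611.0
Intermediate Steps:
K = 25
(-2585 + 1/(2759 + 220)) + (K - 3*17) = (-2585 + 1/(2759 + 220)) + (25 - 3*17) = (-2585 + 1/2979) + (25 - 51) = (-2585 + 1/2979) - 26 = -7700714/2979 - 26 = -7778168/2979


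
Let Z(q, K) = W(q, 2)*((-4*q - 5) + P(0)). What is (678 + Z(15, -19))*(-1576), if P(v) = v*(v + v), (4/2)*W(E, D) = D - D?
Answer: -1068528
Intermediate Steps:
W(E, D) = 0 (W(E, D) = (D - D)/2 = (1/2)*0 = 0)
P(v) = 2*v**2 (P(v) = v*(2*v) = 2*v**2)
Z(q, K) = 0 (Z(q, K) = 0*((-4*q - 5) + 2*0**2) = 0*((-5 - 4*q) + 2*0) = 0*((-5 - 4*q) + 0) = 0*(-5 - 4*q) = 0)
(678 + Z(15, -19))*(-1576) = (678 + 0)*(-1576) = 678*(-1576) = -1068528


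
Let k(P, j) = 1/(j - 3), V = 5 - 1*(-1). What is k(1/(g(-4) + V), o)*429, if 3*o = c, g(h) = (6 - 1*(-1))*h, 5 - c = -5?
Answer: 1287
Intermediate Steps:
c = 10 (c = 5 - 1*(-5) = 5 + 5 = 10)
g(h) = 7*h (g(h) = (6 + 1)*h = 7*h)
V = 6 (V = 5 + 1 = 6)
o = 10/3 (o = (⅓)*10 = 10/3 ≈ 3.3333)
k(P, j) = 1/(-3 + j)
k(1/(g(-4) + V), o)*429 = 429/(-3 + 10/3) = 429/(⅓) = 3*429 = 1287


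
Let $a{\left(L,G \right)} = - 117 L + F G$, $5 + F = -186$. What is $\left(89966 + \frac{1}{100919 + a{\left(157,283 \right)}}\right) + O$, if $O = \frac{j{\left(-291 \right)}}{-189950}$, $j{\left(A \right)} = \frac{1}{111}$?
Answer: $\frac{18018497596039951}{200281190550} \approx 89966.0$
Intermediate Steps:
$F = -191$ ($F = -5 - 186 = -191$)
$a{\left(L,G \right)} = - 191 G - 117 L$ ($a{\left(L,G \right)} = - 117 L - 191 G = - 191 G - 117 L$)
$j{\left(A \right)} = \frac{1}{111}$
$O = - \frac{1}{21084450}$ ($O = \frac{1}{111 \left(-189950\right)} = \frac{1}{111} \left(- \frac{1}{189950}\right) = - \frac{1}{21084450} \approx -4.7428 \cdot 10^{-8}$)
$\left(89966 + \frac{1}{100919 + a{\left(157,283 \right)}}\right) + O = \left(89966 + \frac{1}{100919 - 72422}\right) - \frac{1}{21084450} = \left(89966 + \frac{1}{28497}\right) - \frac{1}{21084450} = \frac{2563761103}{28497} - \frac{1}{21084450} = \frac{18018497596039951}{200281190550}$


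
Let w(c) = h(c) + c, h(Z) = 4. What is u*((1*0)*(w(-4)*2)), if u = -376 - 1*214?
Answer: 0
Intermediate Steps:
w(c) = 4 + c
u = -590 (u = -376 - 214 = -590)
u*((1*0)*(w(-4)*2)) = -590*1*0*(4 - 4)*2 = -0*0*2 = -0*0 = -590*0 = 0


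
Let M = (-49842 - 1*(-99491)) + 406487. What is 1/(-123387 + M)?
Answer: 1/332749 ≈ 3.0053e-6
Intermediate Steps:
M = 456136 (M = (-49842 + 99491) + 406487 = 49649 + 406487 = 456136)
1/(-123387 + M) = 1/(-123387 + 456136) = 1/332749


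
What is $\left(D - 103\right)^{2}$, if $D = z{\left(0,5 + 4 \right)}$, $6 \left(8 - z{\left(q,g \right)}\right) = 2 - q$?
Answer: $\frac{81796}{9} \approx 9088.4$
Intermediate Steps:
$z{\left(q,g \right)} = \frac{23}{3} + \frac{q}{6}$ ($z{\left(q,g \right)} = 8 - \frac{2 - q}{6} = 8 + \left(- \frac{1}{3} + \frac{q}{6}\right) = \frac{23}{3} + \frac{q}{6}$)
$D = \frac{23}{3}$ ($D = \frac{23}{3} + \frac{1}{6} \cdot 0 = \frac{23}{3} + 0 = \frac{23}{3} \approx 7.6667$)
$\left(D - 103\right)^{2} = \left(\frac{23}{3} - 103\right)^{2} = \left(- \frac{286}{3}\right)^{2} = \frac{81796}{9}$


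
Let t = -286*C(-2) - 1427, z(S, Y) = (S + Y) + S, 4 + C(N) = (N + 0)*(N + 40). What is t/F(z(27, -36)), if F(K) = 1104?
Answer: 7151/368 ≈ 19.432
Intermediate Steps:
C(N) = -4 + N*(40 + N) (C(N) = -4 + (N + 0)*(N + 40) = -4 + N*(40 + N))
z(S, Y) = Y + 2*S
t = 21453 (t = -286*(-4 + (-2)**2 + 40*(-2)) - 1427 = -286*(-4 + 4 - 80) - 1427 = -286*(-80) - 1427 = 22880 - 1427 = 21453)
t/F(z(27, -36)) = 21453/1104 = 21453*(1/1104) = 7151/368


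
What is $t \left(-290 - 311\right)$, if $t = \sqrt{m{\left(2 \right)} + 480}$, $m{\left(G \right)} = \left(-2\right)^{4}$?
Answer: $- 2404 \sqrt{31} \approx -13385.0$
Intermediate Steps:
$m{\left(G \right)} = 16$
$t = 4 \sqrt{31}$ ($t = \sqrt{16 + 480} = \sqrt{496} = 4 \sqrt{31} \approx 22.271$)
$t \left(-290 - 311\right) = 4 \sqrt{31} \left(-290 - 311\right) = 4 \sqrt{31} \left(-601\right) = - 2404 \sqrt{31}$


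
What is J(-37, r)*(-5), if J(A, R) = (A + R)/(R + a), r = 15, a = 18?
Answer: 10/3 ≈ 3.3333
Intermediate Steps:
J(A, R) = (A + R)/(18 + R) (J(A, R) = (A + R)/(R + 18) = (A + R)/(18 + R))
J(-37, r)*(-5) = ((-37 + 15)/(18 + 15))*(-5) = (-22/33)*(-5) = ((1/33)*(-22))*(-5) = -⅔*(-5) = 10/3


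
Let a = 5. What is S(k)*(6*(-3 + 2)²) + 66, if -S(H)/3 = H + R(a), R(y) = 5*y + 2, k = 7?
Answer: -546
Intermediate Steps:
R(y) = 2 + 5*y
S(H) = -81 - 3*H (S(H) = -3*(H + (2 + 5*5)) = -3*(H + (2 + 25)) = -3*(H + 27) = -3*(27 + H) = -81 - 3*H)
S(k)*(6*(-3 + 2)²) + 66 = (-81 - 3*7)*(6*(-3 + 2)²) + 66 = (-81 - 21)*(6*(-1)²) + 66 = -612 + 66 = -546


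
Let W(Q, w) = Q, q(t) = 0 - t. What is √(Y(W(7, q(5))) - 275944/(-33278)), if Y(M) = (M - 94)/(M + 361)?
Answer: √18876951639791/1530788 ≈ 2.8383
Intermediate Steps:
q(t) = -t
Y(M) = (-94 + M)/(361 + M)
√(Y(W(7, q(5))) - 275944/(-33278)) = √((-94 + 7)/(361 + 7) - 275944/(-33278)) = √(-87/368 - 275944*(-1/33278)) = √((1/368)*(-87) + 137972/16639) = √(-87/368 + 137972/16639) = √(49326103/6123152) = √18876951639791/1530788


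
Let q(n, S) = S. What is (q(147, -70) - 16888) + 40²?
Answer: -15358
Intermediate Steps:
(q(147, -70) - 16888) + 40² = (-70 - 16888) + 40² = -16958 + 1600 = -15358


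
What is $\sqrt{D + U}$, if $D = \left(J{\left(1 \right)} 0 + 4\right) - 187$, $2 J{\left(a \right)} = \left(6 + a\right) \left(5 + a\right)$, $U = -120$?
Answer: $i \sqrt{303} \approx 17.407 i$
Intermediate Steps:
$J{\left(a \right)} = \frac{\left(5 + a\right) \left(6 + a\right)}{2}$ ($J{\left(a \right)} = \frac{\left(6 + a\right) \left(5 + a\right)}{2} = \frac{\left(5 + a\right) \left(6 + a\right)}{2}$)
$D = -183$ ($D = \left(\left(15 + \frac{1^{2}}{2} + \frac{11}{2} \cdot 1\right) 0 + 4\right) - 187 = \left(\left(15 + \frac{1}{2} \cdot 1 + \frac{11}{2}\right) 0 + 4\right) - 187 = \left(\left(15 + \frac{1}{2} + \frac{11}{2}\right) 0 + 4\right) - 187 = \left(21 \cdot 0 + 4\right) - 187 = \left(0 + 4\right) - 187 = 4 - 187 = -183$)
$\sqrt{D + U} = \sqrt{-183 - 120} = \sqrt{-303} = i \sqrt{303}$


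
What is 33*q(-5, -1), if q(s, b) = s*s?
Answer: 825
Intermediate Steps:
q(s, b) = s²
33*q(-5, -1) = 33*(-5)² = 33*25 = 825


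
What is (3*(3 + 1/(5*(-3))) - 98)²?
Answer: 198916/25 ≈ 7956.6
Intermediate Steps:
(3*(3 + 1/(5*(-3))) - 98)² = (3*(3 + (⅕)*(-⅓)) - 98)² = (3*(3 - 1/15) - 98)² = (3*(44/15) - 98)² = (44/5 - 98)² = (-446/5)² = 198916/25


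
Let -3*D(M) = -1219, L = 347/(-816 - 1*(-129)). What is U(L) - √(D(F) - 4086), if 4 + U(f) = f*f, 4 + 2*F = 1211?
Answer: -1767467/471969 - I*√33117/3 ≈ -3.7449 - 60.66*I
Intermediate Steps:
F = 1207/2 (F = -2 + (½)*1211 = -2 + 1211/2 = 1207/2 ≈ 603.50)
L = -347/687 (L = 347/(-816 + 129) = 347/(-687) = 347*(-1/687) = -347/687 ≈ -0.50509)
U(f) = -4 + f² (U(f) = -4 + f*f = -4 + f²)
D(M) = 1219/3 (D(M) = -⅓*(-1219) = 1219/3)
U(L) - √(D(F) - 4086) = (-4 + (-347/687)²) - √(1219/3 - 4086) = (-4 + 120409/471969) - √(-11039/3) = -1767467/471969 - I*√33117/3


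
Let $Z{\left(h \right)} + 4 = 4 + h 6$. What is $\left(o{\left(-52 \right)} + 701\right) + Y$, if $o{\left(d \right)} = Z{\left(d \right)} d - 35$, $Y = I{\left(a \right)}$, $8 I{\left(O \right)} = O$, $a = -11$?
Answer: $\frac{135109}{8} \approx 16889.0$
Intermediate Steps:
$I{\left(O \right)} = \frac{O}{8}$
$Y = - \frac{11}{8}$ ($Y = \frac{1}{8} \left(-11\right) = - \frac{11}{8} \approx -1.375$)
$Z{\left(h \right)} = 6 h$ ($Z{\left(h \right)} = -4 + \left(4 + h 6\right) = -4 + \left(4 + 6 h\right) = 6 h$)
$o{\left(d \right)} = -35 + 6 d^{2}$ ($o{\left(d \right)} = 6 d d - 35 = 6 d^{2} - 35 = -35 + 6 d^{2}$)
$\left(o{\left(-52 \right)} + 701\right) + Y = \left(\left(-35 + 6 \left(-52\right)^{2}\right) + 701\right) - \frac{11}{8} = \left(\left(-35 + 6 \cdot 2704\right) + 701\right) - \frac{11}{8} = \left(\left(-35 + 16224\right) + 701\right) - \frac{11}{8} = \left(16189 + 701\right) - \frac{11}{8} = 16890 - \frac{11}{8} = \frac{135109}{8}$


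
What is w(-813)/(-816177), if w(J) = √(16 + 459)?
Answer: -5*√19/816177 ≈ -2.6703e-5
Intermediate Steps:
w(J) = 5*√19 (w(J) = √475 = 5*√19)
w(-813)/(-816177) = (5*√19)/(-816177) = (5*√19)*(-1/816177) = -5*√19/816177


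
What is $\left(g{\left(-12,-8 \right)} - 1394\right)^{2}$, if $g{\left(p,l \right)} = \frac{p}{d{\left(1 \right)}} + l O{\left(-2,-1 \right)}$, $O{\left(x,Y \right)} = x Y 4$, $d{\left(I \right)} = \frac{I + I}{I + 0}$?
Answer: $2143296$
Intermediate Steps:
$d{\left(I \right)} = 2$ ($d{\left(I \right)} = \frac{2 I}{I} = 2$)
$O{\left(x,Y \right)} = 4 Y x$ ($O{\left(x,Y \right)} = Y x 4 = 4 Y x$)
$g{\left(p,l \right)} = \frac{p}{2} + 8 l$ ($g{\left(p,l \right)} = \frac{p}{2} + l 4 \left(-1\right) \left(-2\right) = p \frac{1}{2} + l 8 = \frac{p}{2} + 8 l$)
$\left(g{\left(-12,-8 \right)} - 1394\right)^{2} = \left(\left(\frac{1}{2} \left(-12\right) + 8 \left(-8\right)\right) - 1394\right)^{2} = \left(\left(-6 - 64\right) - 1394\right)^{2} = \left(-70 - 1394\right)^{2} = \left(-1464\right)^{2} = 2143296$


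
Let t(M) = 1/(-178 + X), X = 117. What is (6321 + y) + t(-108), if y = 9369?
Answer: 957089/61 ≈ 15690.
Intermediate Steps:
t(M) = -1/61 (t(M) = 1/(-178 + 117) = 1/(-61) = -1/61)
(6321 + y) + t(-108) = (6321 + 9369) - 1/61 = 15690 - 1/61 = 957089/61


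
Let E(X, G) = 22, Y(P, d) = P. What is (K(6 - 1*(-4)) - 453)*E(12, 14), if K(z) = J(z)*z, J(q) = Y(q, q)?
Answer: -7766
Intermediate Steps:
J(q) = q
K(z) = z**2 (K(z) = z*z = z**2)
(K(6 - 1*(-4)) - 453)*E(12, 14) = ((6 - 1*(-4))**2 - 453)*22 = ((6 + 4)**2 - 453)*22 = (10**2 - 453)*22 = (100 - 453)*22 = -353*22 = -7766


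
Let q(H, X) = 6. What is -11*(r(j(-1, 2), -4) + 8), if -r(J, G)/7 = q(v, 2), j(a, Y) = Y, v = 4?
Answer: 374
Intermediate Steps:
r(J, G) = -42 (r(J, G) = -7*6 = -42)
-11*(r(j(-1, 2), -4) + 8) = -11*(-42 + 8) = -11*(-34) = 374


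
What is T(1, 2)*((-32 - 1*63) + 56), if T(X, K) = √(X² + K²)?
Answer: -39*√5 ≈ -87.207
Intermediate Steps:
T(X, K) = √(K² + X²)
T(1, 2)*((-32 - 1*63) + 56) = √(2² + 1²)*((-32 - 1*63) + 56) = √(4 + 1)*((-32 - 63) + 56) = √5*(-95 + 56) = √5*(-39) = -39*√5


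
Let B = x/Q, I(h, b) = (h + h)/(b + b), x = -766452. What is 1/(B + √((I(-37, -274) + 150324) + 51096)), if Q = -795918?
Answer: -4643028510124/971148398864968317 + 17596818409*√15121818058/971148398864968317 ≈ 0.0022234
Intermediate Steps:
I(h, b) = h/b (I(h, b) = (2*h)/((2*b)) = (2*h)*(1/(2*b)) = h/b)
B = 127742/132653 (B = -766452/(-795918) = -766452*(-1/795918) = 127742/132653 ≈ 0.96298)
1/(B + √((I(-37, -274) + 150324) + 51096)) = 1/(127742/132653 + √((-37/(-274) + 150324) + 51096)) = 1/(127742/132653 + √((-37*(-1/274) + 150324) + 51096)) = 1/(127742/132653 + √((37/274 + 150324) + 51096)) = 1/(127742/132653 + √(41188813/274 + 51096)) = 1/(127742/132653 + √(55189117/274)) = 1/(127742/132653 + √15121818058/274)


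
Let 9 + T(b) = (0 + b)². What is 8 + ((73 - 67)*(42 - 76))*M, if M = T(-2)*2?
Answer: 2048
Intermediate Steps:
T(b) = -9 + b² (T(b) = -9 + (0 + b)² = -9 + b²)
M = -10 (M = (-9 + (-2)²)*2 = (-9 + 4)*2 = -5*2 = -10)
8 + ((73 - 67)*(42 - 76))*M = 8 + ((73 - 67)*(42 - 76))*(-10) = 8 + (6*(-34))*(-10) = 8 - 204*(-10) = 8 + 2040 = 2048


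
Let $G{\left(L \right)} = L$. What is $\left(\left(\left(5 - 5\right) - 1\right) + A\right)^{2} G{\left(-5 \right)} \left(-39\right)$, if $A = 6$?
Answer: $4875$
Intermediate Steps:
$\left(\left(\left(5 - 5\right) - 1\right) + A\right)^{2} G{\left(-5 \right)} \left(-39\right) = \left(\left(\left(5 - 5\right) - 1\right) + 6\right)^{2} \left(-5\right) \left(-39\right) = \left(\left(0 - 1\right) + 6\right)^{2} \left(-5\right) \left(-39\right) = \left(-1 + 6\right)^{2} \left(-5\right) \left(-39\right) = 5^{2} \left(-5\right) \left(-39\right) = 25 \left(-5\right) \left(-39\right) = \left(-125\right) \left(-39\right) = 4875$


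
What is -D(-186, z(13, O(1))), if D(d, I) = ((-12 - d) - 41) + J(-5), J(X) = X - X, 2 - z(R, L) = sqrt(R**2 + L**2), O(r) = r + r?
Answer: -133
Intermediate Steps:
O(r) = 2*r
z(R, L) = 2 - sqrt(L**2 + R**2) (z(R, L) = 2 - sqrt(R**2 + L**2) = 2 - sqrt(L**2 + R**2))
J(X) = 0
D(d, I) = -53 - d (D(d, I) = ((-12 - d) - 41) + 0 = (-53 - d) + 0 = -53 - d)
-D(-186, z(13, O(1))) = -(-53 - 1*(-186)) = -(-53 + 186) = -1*133 = -133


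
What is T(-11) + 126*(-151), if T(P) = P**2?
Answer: -18905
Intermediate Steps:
T(-11) + 126*(-151) = (-11)**2 + 126*(-151) = 121 - 19026 = -18905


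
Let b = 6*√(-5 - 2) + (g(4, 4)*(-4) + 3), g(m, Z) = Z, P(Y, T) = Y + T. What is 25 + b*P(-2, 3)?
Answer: 12 + 6*I*√7 ≈ 12.0 + 15.875*I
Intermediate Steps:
P(Y, T) = T + Y
b = -13 + 6*I*√7 (b = 6*√(-5 - 2) + (4*(-4) + 3) = 6*√(-7) + (-16 + 3) = 6*(I*√7) - 13 = 6*I*√7 - 13 = -13 + 6*I*√7 ≈ -13.0 + 15.875*I)
25 + b*P(-2, 3) = 25 + (-13 + 6*I*√7)*(3 - 2) = 25 + (-13 + 6*I*√7)*1 = 25 + (-13 + 6*I*√7) = 12 + 6*I*√7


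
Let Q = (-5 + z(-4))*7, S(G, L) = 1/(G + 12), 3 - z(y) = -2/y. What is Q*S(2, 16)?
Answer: -5/4 ≈ -1.2500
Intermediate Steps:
z(y) = 3 + 2/y (z(y) = 3 - (-2)/y = 3 + 2/y)
S(G, L) = 1/(12 + G)
Q = -35/2 (Q = (-5 + (3 + 2/(-4)))*7 = (-5 + (3 + 2*(-¼)))*7 = (-5 + (3 - ½))*7 = (-5 + 5/2)*7 = -5/2*7 = -35/2 ≈ -17.500)
Q*S(2, 16) = -35/(2*(12 + 2)) = -35/2/14 = -35/2*1/14 = -5/4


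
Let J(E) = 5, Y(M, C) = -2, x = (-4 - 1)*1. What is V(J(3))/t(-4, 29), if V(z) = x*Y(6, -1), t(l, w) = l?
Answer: -5/2 ≈ -2.5000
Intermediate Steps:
x = -5 (x = -5*1 = -5)
V(z) = 10 (V(z) = -5*(-2) = 10)
V(J(3))/t(-4, 29) = 10/(-4) = 10*(-¼) = -5/2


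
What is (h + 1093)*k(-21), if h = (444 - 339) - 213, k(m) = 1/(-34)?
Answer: -985/34 ≈ -28.971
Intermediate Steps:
k(m) = -1/34
h = -108 (h = 105 - 213 = -108)
(h + 1093)*k(-21) = (-108 + 1093)*(-1/34) = 985*(-1/34) = -985/34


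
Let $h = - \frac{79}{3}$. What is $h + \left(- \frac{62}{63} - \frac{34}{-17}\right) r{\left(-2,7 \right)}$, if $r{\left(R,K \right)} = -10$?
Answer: $- \frac{2299}{63} \approx -36.492$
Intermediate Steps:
$h = - \frac{79}{3}$ ($h = \left(-79\right) \frac{1}{3} = - \frac{79}{3} \approx -26.333$)
$h + \left(- \frac{62}{63} - \frac{34}{-17}\right) r{\left(-2,7 \right)} = - \frac{79}{3} + \left(- \frac{62}{63} - \frac{34}{-17}\right) \left(-10\right) = - \frac{79}{3} + \left(\left(-62\right) \frac{1}{63} - -2\right) \left(-10\right) = - \frac{79}{3} + \left(- \frac{62}{63} + 2\right) \left(-10\right) = - \frac{79}{3} + \frac{64}{63} \left(-10\right) = - \frac{79}{3} - \frac{640}{63} = - \frac{2299}{63}$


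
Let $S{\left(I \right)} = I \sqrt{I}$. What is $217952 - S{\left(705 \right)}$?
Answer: $217952 - 705 \sqrt{705} \approx 1.9923 \cdot 10^{5}$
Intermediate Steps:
$S{\left(I \right)} = I^{\frac{3}{2}}$
$217952 - S{\left(705 \right)} = 217952 - 705^{\frac{3}{2}} = 217952 - 705 \sqrt{705}$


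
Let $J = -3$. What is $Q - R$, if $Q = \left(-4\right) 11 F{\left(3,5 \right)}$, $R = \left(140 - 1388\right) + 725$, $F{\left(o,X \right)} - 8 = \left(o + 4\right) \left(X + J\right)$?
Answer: $-445$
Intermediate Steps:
$F{\left(o,X \right)} = 8 + \left(-3 + X\right) \left(4 + o\right)$ ($F{\left(o,X \right)} = 8 + \left(o + 4\right) \left(X - 3\right) = 8 + \left(4 + o\right) \left(-3 + X\right) = 8 + \left(-3 + X\right) \left(4 + o\right)$)
$R = -523$ ($R = -1248 + 725 = -523$)
$Q = -968$ ($Q = \left(-4\right) 11 \left(-4 - 9 + 4 \cdot 5 + 5 \cdot 3\right) = - 44 \left(-4 - 9 + 20 + 15\right) = \left(-44\right) 22 = -968$)
$Q - R = -968 - -523 = -968 + 523 = -445$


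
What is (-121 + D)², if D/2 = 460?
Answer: 638401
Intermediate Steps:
D = 920 (D = 2*460 = 920)
(-121 + D)² = (-121 + 920)² = 799² = 638401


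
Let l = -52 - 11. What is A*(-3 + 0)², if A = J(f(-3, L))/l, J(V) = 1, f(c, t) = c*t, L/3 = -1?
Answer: -⅐ ≈ -0.14286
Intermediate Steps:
L = -3 (L = 3*(-1) = -3)
l = -63
A = -1/63 (A = 1/(-63) = 1*(-1/63) = -1/63 ≈ -0.015873)
A*(-3 + 0)² = -(-3 + 0)²/63 = -1/63*(-3)² = -1/63*9 = -⅐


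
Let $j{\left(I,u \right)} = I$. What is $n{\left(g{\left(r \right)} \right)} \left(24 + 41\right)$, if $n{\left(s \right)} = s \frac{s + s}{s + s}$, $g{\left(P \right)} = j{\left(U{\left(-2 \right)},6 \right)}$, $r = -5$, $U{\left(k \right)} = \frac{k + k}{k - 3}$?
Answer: $52$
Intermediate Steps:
$U{\left(k \right)} = \frac{2 k}{-3 + k}$
$g{\left(P \right)} = \frac{4}{5}$ ($g{\left(P \right)} = 2 \left(-2\right) \frac{1}{-3 - 2} = 2 \left(-2\right) \frac{1}{-5} = 2 \left(-2\right) \left(- \frac{1}{5}\right) = \frac{4}{5}$)
$n{\left(s \right)} = s$ ($n{\left(s \right)} = s \frac{2 s}{2 s} = s 2 s \frac{1}{2 s} = s 1 = s$)
$n{\left(g{\left(r \right)} \right)} \left(24 + 41\right) = \frac{4 \left(24 + 41\right)}{5} = \frac{4}{5} \cdot 65 = 52$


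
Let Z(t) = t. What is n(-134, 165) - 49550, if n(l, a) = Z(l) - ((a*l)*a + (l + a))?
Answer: 3598435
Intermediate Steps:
n(l, a) = -a - l*a**2 (n(l, a) = l - ((a*l)*a + (l + a)) = l - (l*a**2 + (a + l)) = l - (a + l + l*a**2) = l + (-a - l - l*a**2) = -a - l*a**2)
n(-134, 165) - 49550 = 165*(-1 - 1*165*(-134)) - 49550 = 165*(-1 + 22110) - 49550 = 165*22109 - 49550 = 3647985 - 49550 = 3598435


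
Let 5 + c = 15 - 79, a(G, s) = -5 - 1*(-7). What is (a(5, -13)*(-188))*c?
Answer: 25944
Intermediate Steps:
a(G, s) = 2 (a(G, s) = -5 + 7 = 2)
c = -69 (c = -5 + (15 - 79) = -5 - 64 = -69)
(a(5, -13)*(-188))*c = (2*(-188))*(-69) = -376*(-69) = 25944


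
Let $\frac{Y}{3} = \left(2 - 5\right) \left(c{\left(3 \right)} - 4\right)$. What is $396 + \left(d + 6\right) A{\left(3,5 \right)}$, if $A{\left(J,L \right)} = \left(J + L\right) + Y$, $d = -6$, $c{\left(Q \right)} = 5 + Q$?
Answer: $396$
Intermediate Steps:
$Y = -36$ ($Y = 3 \left(2 - 5\right) \left(\left(5 + 3\right) - 4\right) = 3 \left(- 3 \left(8 - 4\right)\right) = 3 \left(\left(-3\right) 4\right) = 3 \left(-12\right) = -36$)
$A{\left(J,L \right)} = -36 + J + L$ ($A{\left(J,L \right)} = \left(J + L\right) - 36 = -36 + J + L$)
$396 + \left(d + 6\right) A{\left(3,5 \right)} = 396 + \left(-6 + 6\right) \left(-36 + 3 + 5\right) = 396 + 0 \left(-28\right) = 396 + 0 = 396$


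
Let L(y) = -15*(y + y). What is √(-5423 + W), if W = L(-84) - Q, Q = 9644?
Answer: I*√12547 ≈ 112.01*I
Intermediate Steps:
L(y) = -30*y
W = -7124 (W = -30*(-84) - 1*9644 = 2520 - 9644 = -7124)
√(-5423 + W) = √(-5423 - 7124) = √(-12547) = I*√12547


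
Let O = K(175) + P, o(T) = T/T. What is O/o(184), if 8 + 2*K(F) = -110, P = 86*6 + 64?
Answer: 521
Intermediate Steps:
P = 580 (P = 516 + 64 = 580)
K(F) = -59 (K(F) = -4 + (½)*(-110) = -4 - 55 = -59)
o(T) = 1
O = 521 (O = -59 + 580 = 521)
O/o(184) = 521/1 = 521*1 = 521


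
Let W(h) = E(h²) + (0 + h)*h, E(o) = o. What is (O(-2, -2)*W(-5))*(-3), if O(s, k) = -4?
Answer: 600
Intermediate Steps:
W(h) = 2*h² (W(h) = h² + (0 + h)*h = h² + h*h = h² + h² = 2*h²)
(O(-2, -2)*W(-5))*(-3) = -8*(-5)²*(-3) = -8*25*(-3) = -4*50*(-3) = -200*(-3) = 600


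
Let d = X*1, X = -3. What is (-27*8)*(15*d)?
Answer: 9720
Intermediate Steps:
d = -3 (d = -3*1 = -3)
(-27*8)*(15*d) = (-27*8)*(15*(-3)) = -216*(-45) = 9720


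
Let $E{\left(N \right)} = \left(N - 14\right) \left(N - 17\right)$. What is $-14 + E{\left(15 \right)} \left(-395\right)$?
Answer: $776$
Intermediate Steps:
$E{\left(N \right)} = \left(-17 + N\right) \left(-14 + N\right)$ ($E{\left(N \right)} = \left(-14 + N\right) \left(-17 + N\right) = \left(-17 + N\right) \left(-14 + N\right)$)
$-14 + E{\left(15 \right)} \left(-395\right) = -14 + \left(238 + 15^{2} - 465\right) \left(-395\right) = -14 + \left(238 + 225 - 465\right) \left(-395\right) = -14 - -790 = -14 + 790 = 776$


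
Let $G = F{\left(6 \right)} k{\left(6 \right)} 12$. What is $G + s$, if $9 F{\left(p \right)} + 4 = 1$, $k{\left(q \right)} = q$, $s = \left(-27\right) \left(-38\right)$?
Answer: $1002$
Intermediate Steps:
$s = 1026$
$F{\left(p \right)} = - \frac{1}{3}$ ($F{\left(p \right)} = - \frac{4}{9} + \frac{1}{9} \cdot 1 = - \frac{4}{9} + \frac{1}{9} = - \frac{1}{3}$)
$G = -24$ ($G = \left(- \frac{1}{3}\right) 6 \cdot 12 = \left(-2\right) 12 = -24$)
$G + s = -24 + 1026 = 1002$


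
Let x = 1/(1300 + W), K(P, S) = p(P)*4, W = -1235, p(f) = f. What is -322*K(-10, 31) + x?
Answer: 837201/65 ≈ 12880.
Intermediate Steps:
K(P, S) = 4*P (K(P, S) = P*4 = 4*P)
x = 1/65 (x = 1/(1300 - 1235) = 1/65 ≈ 0.015385)
-322*K(-10, 31) + x = -1288*(-10) + 1/65 = -322*(-40) + 1/65 = 12880 + 1/65 = 837201/65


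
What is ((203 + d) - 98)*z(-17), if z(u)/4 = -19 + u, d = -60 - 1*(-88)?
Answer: -19152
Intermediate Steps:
d = 28 (d = -60 + 88 = 28)
z(u) = -76 + 4*u (z(u) = 4*(-19 + u) = -76 + 4*u)
((203 + d) - 98)*z(-17) = ((203 + 28) - 98)*(-76 + 4*(-17)) = (231 - 98)*(-76 - 68) = 133*(-144) = -19152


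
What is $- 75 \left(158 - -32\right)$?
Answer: $-14250$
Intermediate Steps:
$- 75 \left(158 - -32\right) = - 75 \left(158 + \left(-31 + 63\right)\right) = - 75 \left(158 + 32\right) = \left(-75\right) 190 = -14250$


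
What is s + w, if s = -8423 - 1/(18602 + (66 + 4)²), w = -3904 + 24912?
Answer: 295772669/23502 ≈ 12585.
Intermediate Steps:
w = 21008
s = -197957347/23502 (s = -8423 - 1/(18602 + 70²) = -8423 - 1/(18602 + 4900) = -8423 - 1/23502 = -197957347/23502 ≈ -8423.0)
s + w = -197957347/23502 + 21008 = 295772669/23502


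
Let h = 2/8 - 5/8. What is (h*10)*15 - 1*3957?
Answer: -16053/4 ≈ -4013.3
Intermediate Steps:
h = -3/8 (h = 2*(⅛) - 5*⅛ = ¼ - 5/8 = -3/8 ≈ -0.37500)
(h*10)*15 - 1*3957 = -3/8*10*15 - 1*3957 = -15/4*15 - 3957 = -225/4 - 3957 = -16053/4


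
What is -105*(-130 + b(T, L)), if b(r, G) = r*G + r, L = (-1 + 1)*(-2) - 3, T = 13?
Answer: 16380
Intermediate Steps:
L = -3 (L = 0*(-2) - 3 = 0 - 3 = -3)
b(r, G) = r + G*r (b(r, G) = G*r + r = r + G*r)
-105*(-130 + b(T, L)) = -105*(-130 + 13*(1 - 3)) = -105*(-130 + 13*(-2)) = -105*(-130 - 26) = -105*(-156) = 16380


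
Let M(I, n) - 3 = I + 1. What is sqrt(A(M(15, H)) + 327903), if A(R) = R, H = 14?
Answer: sqrt(327922) ≈ 572.64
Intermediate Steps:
M(I, n) = 4 + I (M(I, n) = 3 + (I + 1) = 3 + (1 + I) = 4 + I)
sqrt(A(M(15, H)) + 327903) = sqrt((4 + 15) + 327903) = sqrt(19 + 327903) = sqrt(327922)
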